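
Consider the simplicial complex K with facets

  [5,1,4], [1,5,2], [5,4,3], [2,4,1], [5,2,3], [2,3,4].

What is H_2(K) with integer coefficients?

H_2 ≅ Z.

Order the vertices as 1 < 2 < 3 < 4 < 5. Listing each simplex with vertices in this order, K has dimension 2 with simplices:

  0-simplices (5): [1], [2], [3], [4], [5]
  1-simplices (9): [1,2], [1,4], [1,5], [2,3], [2,4], [2,5], [3,4], [3,5], [4,5]
  2-simplices (6): [1,2,4], [1,2,5], [1,4,5], [2,3,4], [2,3,5], [3,4,5]

Hence C_0 ≅ Z^5, C_1 ≅ Z^9, C_2 ≅ Z^6.

Boundary ∂_1: C_1 → C_0 is given by ∂[p,q] = [q] − [p]. For instance
  ∂[2,4] = [4] − [2].
As a 5×9 matrix over Z this has rank 4, with invariant factors (1,1,1,1).

Boundary ∂_2: C_2 → C_1 sends each 2-simplex [p,q,r] to [q,r] − [p,r] + [p,q]. For instance
  ∂[1,2,5] = [2,5] − [1,5] + [1,2],
  ∂[3,4,5] = [4,5] − [3,5] + [3,4].
The 9×6 boundary matrix has rank 5 and Smith normal form diag(1,1,1,1,1).

Computing H_k = (kernel of ∂_k) / (image of ∂_{k+1}):

  H_2: rank ker ∂_2 − rank ∂_3 = (6 − 5) − 0 = 1, and there is no ∂_3, so H_2 = Z.

(K is a triangulation of the 2-sphere S^2.)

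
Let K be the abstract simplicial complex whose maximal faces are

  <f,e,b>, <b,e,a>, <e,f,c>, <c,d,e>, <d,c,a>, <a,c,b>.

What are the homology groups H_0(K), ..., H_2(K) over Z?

H_0 ≅ Z,  H_1 ≅ Z,  H_2 = 0.

K has 6 vertices, 12 edges, 6 triangles.
rank ∂_0 = 0, rank ∂_1 = 5 ⇒ b_0 = 6 − 0 − 5 = 1; all invariant factors of ∂_1 are 1 so no torsion. So H_0 = Z.
rank ∂_1 = 5, rank ∂_2 = 6 ⇒ b_1 = 12 − 5 − 6 = 1; all invariant factors of ∂_2 are 1 so no torsion. So H_1 = Z.
rank ∂_2 = 6, rank ∂_3 = 0 ⇒ b_2 = 6 − 6 − 0 = 0. So H_2 = 0.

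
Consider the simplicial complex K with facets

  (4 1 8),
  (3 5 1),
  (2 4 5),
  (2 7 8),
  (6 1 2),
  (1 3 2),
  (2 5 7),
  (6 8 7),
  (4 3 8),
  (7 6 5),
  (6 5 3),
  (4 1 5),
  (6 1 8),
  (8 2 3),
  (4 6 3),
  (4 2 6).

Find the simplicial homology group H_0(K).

Order the vertices as 1 < 2 < 3 < 4 < 5 < 6 < 7 < 8. Listing each simplex with vertices in this order, K has dimension 2 with simplices:

  0-simplices (8): [1], [2], [3], [4], [5], [6], [7], [8]
  1-simplices (24): (24 of them)
  2-simplices (16): [1,2,3], [1,2,6], [1,3,5], [1,4,5], [1,4,8], [1,6,8], [2,3,8], [2,4,5], [2,4,6], [2,5,7], [2,7,8], [3,4,6], [3,4,8], [3,5,6], [5,6,7], [6,7,8]

giving chain groups C_0 ≅ Z^8, C_1 ≅ Z^24, C_2 ≅ Z^16.

∂_1: C_1 → C_0 is given by ∂[p,q] = [q] − [p]. For instance
  ∂[2,4] = [4] − [2].
The 8×24 boundary matrix has rank 7 and Smith normal form diag(1,1,1,1,1,1,1).

∂_2: C_2 → C_1 acts by ∂[p,q,r] = [q,r] − [p,r] + [p,q]. For instance
  ∂[1,6,8] = [6,8] − [1,8] + [1,6],
  ∂[1,3,5] = [3,5] − [1,5] + [1,3].
This gives a 24×16 integer matrix of rank 15; reducing to Smith normal form yields diagonal entries (1,1,1,1,1,1,1,1,1,1,1,1,1,1,1).

From H_k ≅ ker(∂_k) / im(∂_{k+1}) we obtain:

  H_0: rank C_0 − rank ∂_1 = 8 − 7 = 1, and the invariant factors of ∂_1 are all 1, so H_0 ≅ Z.

(K is a triangulation of the torus T^2.)

H_0 = Z.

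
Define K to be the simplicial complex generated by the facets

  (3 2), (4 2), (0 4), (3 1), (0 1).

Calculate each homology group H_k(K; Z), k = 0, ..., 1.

H_0 ≅ Z,  H_1 ≅ Z.

Take the total order 0 < 1 < 2 < 3 < 4 on the vertex set. Then K (dimension 1) consists of the simplices:

  0-simplices (5): [0], [1], [2], [3], [4]
  1-simplices (5): [0,1], [0,4], [1,3], [2,3], [2,4]

Hence C_0 ≅ Z^5, C_1 ≅ Z^5.

The boundary map ∂_1: C_1 → C_0 is given by ∂[p,q] = [q] − [p]. For instance
  ∂[1,3] = [3] − [1].
As a 5×5 matrix over Z this has rank 4, with invariant factors (1,1,1,1).

Now H_k = ker ∂_k / im ∂_{k+1}, so:

  H_0: rank C_0 − rank ∂_1 = 5 − 4 = 1, and the invariant factors of ∂_1 are all 1, so H_0 ≅ Z.
  H_1: rank ker ∂_1 − rank ∂_2 = (5 − 4) − 0 = 1, and there is no ∂_2, so H_1 ≅ Z.

As a check, the Euler characteristic is 5 − 5 = 0, which agrees with 1 − 1 = 0.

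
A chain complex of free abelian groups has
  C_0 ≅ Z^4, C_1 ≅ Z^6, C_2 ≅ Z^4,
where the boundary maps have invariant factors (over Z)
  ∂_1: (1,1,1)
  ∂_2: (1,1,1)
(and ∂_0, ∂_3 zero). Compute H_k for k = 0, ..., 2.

H_0 ≅ Z,  H_1 = 0,  H_2 ≅ Z.

H_0: b_0 = 4 − 0 − 3 = 1; torsion from ∂_1 factors > 1: none. So H_0 ≅ Z.
H_1: b_1 = 6 − 3 − 3 = 0; torsion from ∂_2 factors > 1: none. So H_1 ≅ 0.
H_2: b_2 = 4 − 3 − 0 = 1; torsion from ∂_3 factors > 1: none. So H_2 ≅ Z.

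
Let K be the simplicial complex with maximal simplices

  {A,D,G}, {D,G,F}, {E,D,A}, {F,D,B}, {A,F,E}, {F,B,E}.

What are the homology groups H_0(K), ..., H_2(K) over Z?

H_0 ≅ Z,  H_1 ≅ Z,  H_2 = 0.

K has 6 vertices, 12 edges, 6 triangles.
rank ∂_0 = 0, rank ∂_1 = 5 ⇒ b_0 = 6 − 0 − 5 = 1; all invariant factors of ∂_1 are 1 so no torsion. So H_0 ≅ Z.
rank ∂_1 = 5, rank ∂_2 = 6 ⇒ b_1 = 12 − 5 − 6 = 1; all invariant factors of ∂_2 are 1 so no torsion. So H_1 ≅ Z.
rank ∂_2 = 6, rank ∂_3 = 0 ⇒ b_2 = 6 − 6 − 0 = 0. So H_2 ≅ 0.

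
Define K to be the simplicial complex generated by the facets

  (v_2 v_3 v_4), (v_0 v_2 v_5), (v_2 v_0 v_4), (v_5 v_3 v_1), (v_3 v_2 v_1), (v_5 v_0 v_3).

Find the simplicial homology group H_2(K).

K has 6 vertices, 12 edges, 6 triangles.
rank ∂_2 = 6, rank ∂_3 = 0 ⇒ b_2 = 6 − 6 − 0 = 0. So H_2 = 0.

H_2 = 0.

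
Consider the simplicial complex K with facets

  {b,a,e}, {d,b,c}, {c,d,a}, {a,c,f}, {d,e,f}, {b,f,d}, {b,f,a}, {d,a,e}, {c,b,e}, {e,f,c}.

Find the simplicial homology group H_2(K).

Fix the vertex order a < b < c < d < e < f and write every simplex with vertices in increasing order. Then dim K = 2 and the simplices of K are:

  0-simplices (6): a, b, c, d, e, f
  1-simplices (15): ab, ac, ad, ae, af, bc, bd, be, bf, cd, ce, cf, de, df, ef
  2-simplices (10): abe, abf, acd, acf, ade, bcd, bce, bdf, cef, def

giving chain groups C_0 ≅ Z^6, C_1 ≅ Z^15, C_2 ≅ Z^10.

The boundary map ∂_1: C_1 → C_0 is given by ∂[p,q] = [q] − [p].
As a 6×15 matrix over Z this has rank 5, with invariant factors (1,1,1,1,1).

The boundary map ∂_2: C_2 → C_1 sends each 2-simplex [p,q,r] to [q,r] − [p,r] + [p,q]. For instance
  ∂cef = ef − cf + ce,
  ∂acd = cd − ad + ac.
The 15×10 boundary matrix has rank 10 and Smith normal form diag(1,1,1,1,1,1,1,1,1,2).

Now H_k = ker ∂_k / im ∂_{k+1}, so:

  H_2: rank ker ∂_2 − rank ∂_3 = (10 − 10) − 0 = 0, and there is no ∂_3, so H_2 ≅ 0.

H_2 = 0.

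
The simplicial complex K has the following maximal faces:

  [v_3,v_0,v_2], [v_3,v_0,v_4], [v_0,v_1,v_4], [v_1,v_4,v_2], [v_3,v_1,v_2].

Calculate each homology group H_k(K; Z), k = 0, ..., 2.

Fix the vertex order v_0 < v_1 < v_2 < v_3 < v_4 and write every simplex with vertices in increasing order. Then dim K = 2 and the simplices of K are:

  0-simplices (5): [v_0], [v_1], [v_2], [v_3], [v_4]
  1-simplices (10): [v_0,v_1], [v_0,v_2], [v_0,v_3], [v_0,v_4], [v_1,v_2], [v_1,v_3], [v_1,v_4], [v_2,v_3], [v_2,v_4], [v_3,v_4]
  2-simplices (5): [v_0,v_1,v_4], [v_0,v_2,v_3], [v_0,v_3,v_4], [v_1,v_2,v_3], [v_1,v_2,v_4]

Hence C_0 ≅ Z^5, C_1 ≅ Z^10, C_2 ≅ Z^5.

The boundary map ∂_1: C_1 → C_0 sends each edge [p,q] (with p < q) to q − p. For instance
  ∂[v_0,v_3] = [v_3] − [v_0].
As a 5×10 matrix over Z this has rank 4, with invariant factors (1,1,1,1).

Boundary ∂_2: C_2 → C_1 acts by ∂[p,q,r] = [q,r] − [p,r] + [p,q]. For instance
  ∂[v_0,v_1,v_4] = [v_1,v_4] − [v_0,v_4] + [v_0,v_1],
  ∂[v_1,v_2,v_4] = [v_2,v_4] − [v_1,v_4] + [v_1,v_2].
This gives a 10×5 integer matrix of rank 5; reducing to Smith normal form yields diagonal entries (1,1,1,1,1).

From H_k ≅ ker(∂_k) / im(∂_{k+1}) we obtain:

  H_0: rank C_0 − rank ∂_1 = 5 − 4 = 1, and the invariant factors of ∂_1 are all 1, so H_0 = Z.
  H_1: rank ker ∂_1 − rank ∂_2 = (10 − 4) − 5 = 1, and the invariant factors of ∂_2 are all 1, so H_1 = Z.
  H_2: rank ker ∂_2 − rank ∂_3 = (5 − 5) − 0 = 0, and there is no ∂_3, so H_2 = 0.

H_0 = Z,  H_1 = Z,  H_2 = 0.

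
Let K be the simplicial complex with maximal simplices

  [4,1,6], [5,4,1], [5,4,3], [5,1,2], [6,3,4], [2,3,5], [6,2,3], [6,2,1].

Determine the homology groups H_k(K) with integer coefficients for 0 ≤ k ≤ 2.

K has 6 vertices, 12 edges, 8 triangles.
rank ∂_0 = 0, rank ∂_1 = 5 ⇒ b_0 = 6 − 0 − 5 = 1; all invariant factors of ∂_1 are 1 so no torsion. So H_0 = Z.
rank ∂_1 = 5, rank ∂_2 = 7 ⇒ b_1 = 12 − 5 − 7 = 0; all invariant factors of ∂_2 are 1 so no torsion. So H_1 = 0.
rank ∂_2 = 7, rank ∂_3 = 0 ⇒ b_2 = 8 − 7 − 0 = 1. So H_2 = Z.

H_0 ≅ Z,  H_1 = 0,  H_2 ≅ Z.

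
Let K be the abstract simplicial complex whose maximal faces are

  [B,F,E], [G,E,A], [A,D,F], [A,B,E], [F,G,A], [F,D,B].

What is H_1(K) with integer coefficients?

We work with the vertex ordering A < B < D < E < F < G. The simplices of K, each written with vertices in increasing order, are:

  0-simplices (6): A, B, D, E, F, G
  1-simplices (12): AB, AD, AE, AF, AG, BD, BE, BF, DF, EF, EG, FG
  2-simplices (6): ABE, ADF, AEG, AFG, BDF, BEF

giving chain groups C_0 ≅ Z^6, C_1 ≅ Z^12, C_2 ≅ Z^6.

The boundary map ∂_1: C_1 → C_0 is given by ∂[p,q] = [q] − [p].
The resulting 6×12 matrix has rank 5, and its Smith normal form has invariant factors (1,1,1,1,1).

The boundary map ∂_2: C_2 → C_1 maps a triangle to the signed sum of its edges. For instance
  ∂BDF = DF − BF + BD,
  ∂ADF = DF − AF + AD.
This gives a 12×6 integer matrix of rank 6; reducing to Smith normal form yields diagonal entries (1,1,1,1,1,1).

From H_k ≅ ker(∂_k) / im(∂_{k+1}) we obtain:

  H_1: rank ker ∂_1 − rank ∂_2 = (12 − 5) − 6 = 1, and the invariant factors of ∂_2 are all 1, so H_1 ≅ Z.

H_1 ≅ Z.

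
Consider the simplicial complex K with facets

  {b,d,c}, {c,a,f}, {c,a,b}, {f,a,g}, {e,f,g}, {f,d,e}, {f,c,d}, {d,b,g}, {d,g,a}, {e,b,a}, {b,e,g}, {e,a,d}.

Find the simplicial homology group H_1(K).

We work with the vertex ordering a < b < c < d < e < f < g. The simplices of K, each written with vertices in increasing order, are:

  0-simplices (7): a, b, c, d, e, f, g
  1-simplices (18): ab, ac, ad, ae, af, ag, bc, bd, be, bg, cd, cf, de, df, dg, ef, eg, fg
  2-simplices (12): abc, abe, acf, ade, adg, afg, bcd, bdg, beg, cdf, def, efg

Hence C_0 ≅ Z^7, C_1 ≅ Z^18, C_2 ≅ Z^12.

Boundary ∂_1: C_1 → C_0 sends each edge [p,q] (with p < q) to q − p. For instance
  ∂ab = b − a.
This gives a 7×18 integer matrix of rank 6; reducing to Smith normal form yields diagonal entries (1,1,1,1,1,1).

∂_2: C_2 → C_1 sends each 2-simplex [p,q,r] to [q,r] − [p,r] + [p,q]. For instance
  ∂efg = fg − eg + ef,
  ∂cdf = df − cf + cd.
As a 18×12 matrix over Z this has rank 12, with invariant factors (1,1,1,1,1,1,1,1,1,1,1,2).

Computing H_k = (kernel of ∂_k) / (image of ∂_{k+1}):

  H_1: rank ker ∂_1 − rank ∂_2 = (18 − 6) − 12 = 0, and ∂_2 has invariant factor 2 > 1, so H_1 ≅ Z/2.

H_1 = Z/2.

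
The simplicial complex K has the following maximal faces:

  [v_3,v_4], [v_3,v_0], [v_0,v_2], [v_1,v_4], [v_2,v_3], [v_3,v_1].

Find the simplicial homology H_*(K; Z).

K has 5 vertices, 6 edges.
rank ∂_0 = 0, rank ∂_1 = 4 ⇒ b_0 = 5 − 0 − 4 = 1; all invariant factors of ∂_1 are 1 so no torsion. So H_0 ≅ Z.
rank ∂_1 = 4, rank ∂_2 = 0 ⇒ b_1 = 6 − 4 − 0 = 2. So H_1 ≅ Z^2.

H_0 ≅ Z,  H_1 ≅ Z^2.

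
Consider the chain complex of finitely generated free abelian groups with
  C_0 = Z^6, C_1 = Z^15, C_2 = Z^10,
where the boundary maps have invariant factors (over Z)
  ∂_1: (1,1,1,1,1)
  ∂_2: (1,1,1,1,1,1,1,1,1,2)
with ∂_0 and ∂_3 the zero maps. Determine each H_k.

H_0 ≅ Z,  H_1 ≅ Z/2,  H_2 = 0.

H_0: b_0 = 6 − 0 − 5 = 1; torsion from ∂_1 factors > 1: none. So H_0 ≅ Z.
H_1: b_1 = 15 − 5 − 10 = 0; torsion from ∂_2 factors > 1: [2]. So H_1 ≅ Z/2.
H_2: b_2 = 10 − 10 − 0 = 0; torsion from ∂_3 factors > 1: none. So H_2 ≅ 0.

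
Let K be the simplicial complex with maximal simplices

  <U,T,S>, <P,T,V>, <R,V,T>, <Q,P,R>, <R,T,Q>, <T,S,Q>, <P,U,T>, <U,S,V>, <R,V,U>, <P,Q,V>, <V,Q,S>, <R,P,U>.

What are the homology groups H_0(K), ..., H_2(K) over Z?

Order the vertices as P < Q < R < S < T < U < V. Listing each simplex with vertices in this order, K has dimension 2 with simplices:

  0-simplices (7): P, Q, R, S, T, U, V
  1-simplices (18): PQ, PR, PT, PU, PV, QR, QS, QT, QV, RT, RU, RV, ST, SU, SV, TU, TV, UV
  2-simplices (12): PQR, PQV, PRU, PTU, PTV, QRT, QST, QSV, RTV, RUV, STU, SUV

so the chain groups are C_0 ≅ Z^7, C_1 ≅ Z^18, C_2 ≅ Z^12.

∂_1: C_1 → C_0 sends each edge [p,q] (with p < q) to q − p. For instance
  ∂ST = T − S.
The 7×18 boundary matrix has rank 6 and Smith normal form diag(1,1,1,1,1,1).

∂_2: C_2 → C_1 maps a triangle to the signed sum of its edges. For instance
  ∂PTU = TU − PU + PT,
  ∂QRT = RT − QT + QR.
This gives a 18×12 integer matrix of rank 12; reducing to Smith normal form yields diagonal entries (1,1,1,1,1,1,1,1,1,1,1,2).

Reading off H_k = ker ∂_k / im ∂_{k+1}:

  H_0: rank C_0 − rank ∂_1 = 7 − 6 = 1, and the invariant factors of ∂_1 are all 1, so H_0 ≅ Z.
  H_1: rank ker ∂_1 − rank ∂_2 = (18 − 6) − 12 = 0, and ∂_2 has invariant factor 2 > 1, so H_1 ≅ Z/2.
  H_2: rank ker ∂_2 − rank ∂_3 = (12 − 12) − 0 = 0, and there is no ∂_3, so H_2 ≅ 0.

(K is a triangulation of the real projective plane RP^2.)

H_0 ≅ Z,  H_1 ≅ Z/2,  H_2 = 0.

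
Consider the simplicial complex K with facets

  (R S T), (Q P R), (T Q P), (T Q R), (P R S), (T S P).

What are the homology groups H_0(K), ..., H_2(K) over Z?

H_0 ≅ Z,  H_1 = 0,  H_2 ≅ Z.

K has 5 vertices, 9 edges, 6 triangles.
rank ∂_0 = 0, rank ∂_1 = 4 ⇒ b_0 = 5 − 0 − 4 = 1; all invariant factors of ∂_1 are 1 so no torsion. So H_0 ≅ Z.
rank ∂_1 = 4, rank ∂_2 = 5 ⇒ b_1 = 9 − 4 − 5 = 0; all invariant factors of ∂_2 are 1 so no torsion. So H_1 ≅ 0.
rank ∂_2 = 5, rank ∂_3 = 0 ⇒ b_2 = 6 − 5 − 0 = 1. So H_2 ≅ Z.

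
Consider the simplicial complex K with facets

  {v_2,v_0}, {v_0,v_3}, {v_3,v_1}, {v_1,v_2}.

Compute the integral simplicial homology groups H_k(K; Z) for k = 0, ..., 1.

H_0 = Z,  H_1 = Z.

Order the vertices as v_0 < v_1 < v_2 < v_3. Listing each simplex with vertices in this order, K has dimension 1 with simplices:

  0-simplices (4): [v_0], [v_1], [v_2], [v_3]
  1-simplices (4): [v_0,v_2], [v_0,v_3], [v_1,v_2], [v_1,v_3]

so the chain groups are C_0 ≅ Z^4, C_1 ≅ Z^4.

∂_1: C_1 → C_0 is given by ∂[p,q] = [q] − [p]. For instance
  ∂[v_1,v_3] = [v_3] − [v_1].
This gives a 4×4 integer matrix of rank 3; reducing to Smith normal form yields diagonal entries (1,1,1).

Now H_k = ker ∂_k / im ∂_{k+1}, so:

  H_0: rank C_0 − rank ∂_1 = 4 − 3 = 1, and the invariant factors of ∂_1 are all 1, so H_0 = Z.
  H_1: rank ker ∂_1 − rank ∂_2 = (4 − 3) − 0 = 1, and there is no ∂_2, so H_1 = Z.

As a check, the Euler characteristic is 4 − 4 = 0, which agrees with 1 − 1 = 0.
(K is a triangulation of the circle S^1.)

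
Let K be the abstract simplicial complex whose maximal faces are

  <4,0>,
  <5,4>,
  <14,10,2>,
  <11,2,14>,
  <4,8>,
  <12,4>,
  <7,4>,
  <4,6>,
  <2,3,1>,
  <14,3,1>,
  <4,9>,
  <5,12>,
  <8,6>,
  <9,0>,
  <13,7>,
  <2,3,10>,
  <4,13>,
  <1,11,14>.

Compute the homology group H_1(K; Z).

Take the total order 0 < 1 < 2 < 3 < 4 < 5 < 6 < 7 < 8 < 9 < 10 < 11 < 12 < 13 < 14 on the vertex set. Then K (dimension 2) consists of the simplices:

  0-simplices (15): [0], [1], [2], [3], [4], [5], [6], [7], [8], [9], [10], [11], [12], [13], [14]
  1-simplices (24): (24 of them)
  2-simplices (6): [1,2,3], [1,3,14], [1,11,14], [2,3,10], [2,10,14], [2,11,14]

giving chain groups C_0 ≅ Z^15, C_1 ≅ Z^24, C_2 ≅ Z^6.

Boundary ∂_1: C_1 → C_0 sends each edge [p,q] (with p < q) to q − p. For instance
  ∂[1,2] = [2] − [1].
As a 15×24 matrix over Z this has rank 13, with invariant factors (1,1,1,1,1,1,1,1,1,1,1,1,1).

The boundary map ∂_2: C_2 → C_1 acts by ∂[p,q,r] = [q,r] − [p,r] + [p,q]. For instance
  ∂[1,11,14] = [11,14] − [1,14] + [1,11],
  ∂[2,10,14] = [10,14] − [2,14] + [2,10].
As a 24×6 matrix over Z this has rank 6, with invariant factors (1,1,1,1,1,1).

From H_k ≅ ker(∂_k) / im(∂_{k+1}) we obtain:

  H_1: rank ker ∂_1 − rank ∂_2 = (24 − 13) − 6 = 5, and the invariant factors of ∂_2 are all 1, so H_1 ≅ Z^5.

H_1 ≅ Z^5.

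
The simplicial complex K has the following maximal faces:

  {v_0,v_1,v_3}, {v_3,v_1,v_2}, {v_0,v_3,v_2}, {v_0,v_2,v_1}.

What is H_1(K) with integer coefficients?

Take the total order v_0 < v_1 < v_2 < v_3 on the vertex set. Then K (dimension 2) consists of the simplices:

  0-simplices (4): [v_0], [v_1], [v_2], [v_3]
  1-simplices (6): [v_0,v_1], [v_0,v_2], [v_0,v_3], [v_1,v_2], [v_1,v_3], [v_2,v_3]
  2-simplices (4): [v_0,v_1,v_2], [v_0,v_1,v_3], [v_0,v_2,v_3], [v_1,v_2,v_3]

Hence C_0 ≅ Z^4, C_1 ≅ Z^6, C_2 ≅ Z^4.

∂_1: C_1 → C_0 is given by ∂[p,q] = [q] − [p].
As a 4×6 matrix over Z this has rank 3, with invariant factors (1,1,1).

Boundary ∂_2: C_2 → C_1 maps a triangle to the signed sum of its edges. For instance
  ∂[v_1,v_2,v_3] = [v_2,v_3] − [v_1,v_3] + [v_1,v_2],
  ∂[v_0,v_1,v_2] = [v_1,v_2] − [v_0,v_2] + [v_0,v_1].
As a 6×4 matrix over Z this has rank 3, with invariant factors (1,1,1).

From H_k ≅ ker(∂_k) / im(∂_{k+1}) we obtain:

  H_1: rank ker ∂_1 − rank ∂_2 = (6 − 3) − 3 = 0, and the invariant factors of ∂_2 are all 1, so H_1 ≅ 0.

H_1 = 0.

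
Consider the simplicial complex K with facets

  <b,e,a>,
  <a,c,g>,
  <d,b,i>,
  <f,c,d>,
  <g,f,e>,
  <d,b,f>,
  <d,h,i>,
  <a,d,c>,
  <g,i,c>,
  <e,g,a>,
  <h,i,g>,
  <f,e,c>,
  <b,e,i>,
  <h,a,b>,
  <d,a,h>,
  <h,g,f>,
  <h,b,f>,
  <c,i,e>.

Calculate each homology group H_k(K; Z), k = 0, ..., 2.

H_0 ≅ Z,  H_1 ≅ Z ⊕ Z/2,  H_2 = 0.

K has 9 vertices, 27 edges, 18 triangles.
rank ∂_0 = 0, rank ∂_1 = 8 ⇒ b_0 = 9 − 0 − 8 = 1; all invariant factors of ∂_1 are 1 so no torsion. So H_0 ≅ Z.
rank ∂_1 = 8, rank ∂_2 = 18 ⇒ b_1 = 27 − 8 − 18 = 1; ∂_2 has invariant factor(s) [2] giving torsion. So H_1 ≅ Z ⊕ Z/2.
rank ∂_2 = 18, rank ∂_3 = 0 ⇒ b_2 = 18 − 18 − 0 = 0. So H_2 ≅ 0.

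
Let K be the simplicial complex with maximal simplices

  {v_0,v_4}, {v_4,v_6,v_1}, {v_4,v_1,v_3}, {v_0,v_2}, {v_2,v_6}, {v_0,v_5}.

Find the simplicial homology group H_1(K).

H_1 ≅ Z.

Order the vertices as v_0 < v_1 < v_2 < v_3 < v_4 < v_5 < v_6. Listing each simplex with vertices in this order, K has dimension 2 with simplices:

  0-simplices (7): [v_0], [v_1], [v_2], [v_3], [v_4], [v_5], [v_6]
  1-simplices (9): [v_0,v_2], [v_0,v_4], [v_0,v_5], [v_1,v_3], [v_1,v_4], [v_1,v_6], [v_2,v_6], [v_3,v_4], [v_4,v_6]
  2-simplices (2): [v_1,v_3,v_4], [v_1,v_4,v_6]

so the chain groups are C_0 ≅ Z^7, C_1 ≅ Z^9, C_2 ≅ Z^2.

Boundary ∂_1: C_1 → C_0 sends each edge [p,q] (with p < q) to q − p. For instance
  ∂[v_1,v_4] = [v_4] − [v_1].
The 7×9 boundary matrix has rank 6 and Smith normal form diag(1,1,1,1,1,1).

∂_2: C_2 → C_1 sends each 2-simplex [p,q,r] to [q,r] − [p,r] + [p,q]. For instance
  ∂[v_1,v_4,v_6] = [v_4,v_6] − [v_1,v_6] + [v_1,v_4],
  ∂[v_1,v_3,v_4] = [v_3,v_4] − [v_1,v_4] + [v_1,v_3].
The resulting 9×2 matrix has rank 2, and its Smith normal form has invariant factors (1,1).

From H_k ≅ ker(∂_k) / im(∂_{k+1}) we obtain:

  H_1: rank ker ∂_1 − rank ∂_2 = (9 − 6) − 2 = 1, and the invariant factors of ∂_2 are all 1, so H_1 = Z.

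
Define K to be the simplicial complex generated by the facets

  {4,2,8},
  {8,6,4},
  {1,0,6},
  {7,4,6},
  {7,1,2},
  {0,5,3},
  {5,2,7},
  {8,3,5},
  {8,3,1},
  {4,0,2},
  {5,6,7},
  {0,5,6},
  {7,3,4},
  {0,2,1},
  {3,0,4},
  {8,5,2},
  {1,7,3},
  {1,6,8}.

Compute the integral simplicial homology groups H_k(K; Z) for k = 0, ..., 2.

Fix the vertex order 0 < 1 < 2 < 3 < 4 < 5 < 6 < 7 < 8 and write every simplex with vertices in increasing order. Then dim K = 2 and the simplices of K are:

  0-simplices (9): [0], [1], [2], [3], [4], [5], [6], [7], [8]
  1-simplices (27): (27 of them)
  2-simplices (18): [0,1,2], [0,1,6], [0,2,4], [0,3,4], [0,3,5], [0,5,6], [1,2,7], [1,3,7], [1,3,8], [1,6,8], [2,4,8], [2,5,7], [2,5,8], [3,4,7], [3,5,8], [4,6,7], [4,6,8], [5,6,7]

so the chain groups are C_0 ≅ Z^9, C_1 ≅ Z^27, C_2 ≅ Z^18.

The boundary map ∂_1: C_1 → C_0 is given by ∂[p,q] = [q] − [p].
The resulting 9×27 matrix has rank 8, and its Smith normal form has invariant factors (1,1,1,1,1,1,1,1).

∂_2: C_2 → C_1 sends each 2-simplex [p,q,r] to [q,r] − [p,r] + [p,q]. For instance
  ∂[2,5,7] = [5,7] − [2,7] + [2,5],
  ∂[0,1,2] = [1,2] − [0,2] + [0,1].
The resulting 27×18 matrix has rank 17, and its Smith normal form has invariant factors (1,1,1,1,1,1,1,1,1,1,1,1,1,1,1,1,1).

From H_k ≅ ker(∂_k) / im(∂_{k+1}) we obtain:

  H_0: rank C_0 − rank ∂_1 = 9 − 8 = 1, and the invariant factors of ∂_1 are all 1, so H_0 ≅ Z.
  H_1: rank ker ∂_1 − rank ∂_2 = (27 − 8) − 17 = 2, and the invariant factors of ∂_2 are all 1, so H_1 ≅ Z^2.
  H_2: rank ker ∂_2 − rank ∂_3 = (18 − 17) − 0 = 1, and there is no ∂_3, so H_2 ≅ Z.

H_0 ≅ Z,  H_1 ≅ Z^2,  H_2 ≅ Z.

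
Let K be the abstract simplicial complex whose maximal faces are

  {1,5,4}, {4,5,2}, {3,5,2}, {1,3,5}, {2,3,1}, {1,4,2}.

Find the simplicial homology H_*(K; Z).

Take the total order 1 < 2 < 3 < 4 < 5 on the vertex set. Then K (dimension 2) consists of the simplices:

  0-simplices (5): [1], [2], [3], [4], [5]
  1-simplices (9): [1,2], [1,3], [1,4], [1,5], [2,3], [2,4], [2,5], [3,5], [4,5]
  2-simplices (6): [1,2,3], [1,2,4], [1,3,5], [1,4,5], [2,3,5], [2,4,5]

Hence C_0 ≅ Z^5, C_1 ≅ Z^9, C_2 ≅ Z^6.

The boundary map ∂_1: C_1 → C_0 is given by ∂[p,q] = [q] − [p].
The resulting 5×9 matrix has rank 4, and its Smith normal form has invariant factors (1,1,1,1).

The boundary map ∂_2: C_2 → C_1 maps a triangle to the signed sum of its edges. For instance
  ∂[2,3,5] = [3,5] − [2,5] + [2,3],
  ∂[1,2,3] = [2,3] − [1,3] + [1,2].
This gives a 9×6 integer matrix of rank 5; reducing to Smith normal form yields diagonal entries (1,1,1,1,1).

Reading off H_k = ker ∂_k / im ∂_{k+1}:

  H_0: rank C_0 − rank ∂_1 = 5 − 4 = 1, and the invariant factors of ∂_1 are all 1, so H_0 ≅ Z.
  H_1: rank ker ∂_1 − rank ∂_2 = (9 − 4) − 5 = 0, and the invariant factors of ∂_2 are all 1, so H_1 ≅ 0.
  H_2: rank ker ∂_2 − rank ∂_3 = (6 − 5) − 0 = 1, and there is no ∂_3, so H_2 ≅ Z.

As a check, the Euler characteristic is 5 − 9 + 6 = 2, which agrees with 1 − 0 + 1 = 2.

H_0 ≅ Z,  H_1 = 0,  H_2 ≅ Z.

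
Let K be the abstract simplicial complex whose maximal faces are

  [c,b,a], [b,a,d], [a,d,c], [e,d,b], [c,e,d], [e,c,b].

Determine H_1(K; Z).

H_1 ≅ 0.

We work with the vertex ordering a < b < c < d < e. The simplices of K, each written with vertices in increasing order, are:

  0-simplices (5): a, b, c, d, e
  1-simplices (9): ab, ac, ad, bc, bd, be, cd, ce, de
  2-simplices (6): abc, abd, acd, bce, bde, cde

giving chain groups C_0 ≅ Z^5, C_1 ≅ Z^9, C_2 ≅ Z^6.

Boundary ∂_1: C_1 → C_0 sends each edge [p,q] (with p < q) to q − p. For instance
  ∂cd = d − c.
The resulting 5×9 matrix has rank 4, and its Smith normal form has invariant factors (1,1,1,1).

The boundary map ∂_2: C_2 → C_1 sends each 2-simplex [p,q,r] to [q,r] − [p,r] + [p,q]. For instance
  ∂cde = de − ce + cd,
  ∂abd = bd − ad + ab.
The 9×6 boundary matrix has rank 5 and Smith normal form diag(1,1,1,1,1).

Now H_k = ker ∂_k / im ∂_{k+1}, so:

  H_1: rank ker ∂_1 − rank ∂_2 = (9 − 4) − 5 = 0, and the invariant factors of ∂_2 are all 1, so H_1 ≅ 0.

(K is a triangulation of the 2-sphere S^2.)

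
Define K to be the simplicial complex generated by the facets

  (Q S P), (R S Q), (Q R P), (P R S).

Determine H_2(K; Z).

Take the total order P < Q < R < S on the vertex set. Then K (dimension 2) consists of the simplices:

  0-simplices (4): P, Q, R, S
  1-simplices (6): PQ, PR, PS, QR, QS, RS
  2-simplices (4): PQR, PQS, PRS, QRS

Hence C_0 ≅ Z^4, C_1 ≅ Z^6, C_2 ≅ Z^4.

The boundary map ∂_1: C_1 → C_0 maps an edge to its endpoints' difference, ∂[p,q] = q − p.
The 4×6 boundary matrix has rank 3 and Smith normal form diag(1,1,1).

The boundary map ∂_2: C_2 → C_1 sends each 2-simplex [p,q,r] to [q,r] − [p,r] + [p,q]. For instance
  ∂PQR = QR − PR + PQ,
  ∂QRS = RS − QS + QR.
The 6×4 boundary matrix has rank 3 and Smith normal form diag(1,1,1).

From H_k ≅ ker(∂_k) / im(∂_{k+1}) we obtain:

  H_2: rank ker ∂_2 − rank ∂_3 = (4 − 3) − 0 = 1, and there is no ∂_3, so H_2 = Z.

H_2 ≅ Z.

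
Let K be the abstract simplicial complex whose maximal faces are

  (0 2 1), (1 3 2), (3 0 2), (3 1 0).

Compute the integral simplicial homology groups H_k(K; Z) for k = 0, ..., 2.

H_0 = Z,  H_1 = 0,  H_2 = Z.

Take the total order 0 < 1 < 2 < 3 on the vertex set. Then K (dimension 2) consists of the simplices:

  0-simplices (4): [0], [1], [2], [3]
  1-simplices (6): [0,1], [0,2], [0,3], [1,2], [1,3], [2,3]
  2-simplices (4): [0,1,2], [0,1,3], [0,2,3], [1,2,3]

Hence C_0 ≅ Z^4, C_1 ≅ Z^6, C_2 ≅ Z^4.

∂_1: C_1 → C_0 sends each edge [p,q] (with p < q) to q − p.
The 4×6 boundary matrix has rank 3 and Smith normal form diag(1,1,1).

∂_2: C_2 → C_1 sends each 2-simplex [p,q,r] to [q,r] − [p,r] + [p,q]. For instance
  ∂[1,2,3] = [2,3] − [1,3] + [1,2],
  ∂[0,1,3] = [1,3] − [0,3] + [0,1].
The 6×4 boundary matrix has rank 3 and Smith normal form diag(1,1,1).

Now H_k = ker ∂_k / im ∂_{k+1}, so:

  H_0: rank C_0 − rank ∂_1 = 4 − 3 = 1, and the invariant factors of ∂_1 are all 1, so H_0 ≅ Z.
  H_1: rank ker ∂_1 − rank ∂_2 = (6 − 3) − 3 = 0, and the invariant factors of ∂_2 are all 1, so H_1 ≅ 0.
  H_2: rank ker ∂_2 − rank ∂_3 = (4 − 3) − 0 = 1, and there is no ∂_3, so H_2 ≅ Z.

(K is a triangulation of the 2-sphere S^2.)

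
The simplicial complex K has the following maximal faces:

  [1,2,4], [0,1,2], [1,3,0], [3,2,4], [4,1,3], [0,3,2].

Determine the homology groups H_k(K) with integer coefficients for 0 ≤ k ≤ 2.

Fix the vertex order 0 < 1 < 2 < 3 < 4 and write every simplex with vertices in increasing order. Then dim K = 2 and the simplices of K are:

  0-simplices (5): [0], [1], [2], [3], [4]
  1-simplices (9): [0,1], [0,2], [0,3], [1,2], [1,3], [1,4], [2,3], [2,4], [3,4]
  2-simplices (6): [0,1,2], [0,1,3], [0,2,3], [1,2,4], [1,3,4], [2,3,4]

so the chain groups are C_0 ≅ Z^5, C_1 ≅ Z^9, C_2 ≅ Z^6.

∂_1: C_1 → C_0 sends each edge [p,q] (with p < q) to q − p.
The resulting 5×9 matrix has rank 4, and its Smith normal form has invariant factors (1,1,1,1).

∂_2: C_2 → C_1 acts by ∂[p,q,r] = [q,r] − [p,r] + [p,q]. For instance
  ∂[1,2,4] = [2,4] − [1,4] + [1,2],
  ∂[2,3,4] = [3,4] − [2,4] + [2,3].
As a 9×6 matrix over Z this has rank 5, with invariant factors (1,1,1,1,1).

Reading off H_k = ker ∂_k / im ∂_{k+1}:

  H_0: rank C_0 − rank ∂_1 = 5 − 4 = 1, and the invariant factors of ∂_1 are all 1, so H_0 ≅ Z.
  H_1: rank ker ∂_1 − rank ∂_2 = (9 − 4) − 5 = 0, and the invariant factors of ∂_2 are all 1, so H_1 ≅ 0.
  H_2: rank ker ∂_2 − rank ∂_3 = (6 − 5) − 0 = 1, and there is no ∂_3, so H_2 ≅ Z.

H_0 = Z,  H_1 = 0,  H_2 = Z.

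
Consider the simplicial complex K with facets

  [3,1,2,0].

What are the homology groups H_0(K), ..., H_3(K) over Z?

H_0 = Z,  H_1 = 0,  H_2 = 0,  H_3 = 0.

K has 4 vertices, 6 edges, 4 triangles, 1 3-simplex.
rank ∂_0 = 0, rank ∂_1 = 3 ⇒ b_0 = 4 − 0 − 3 = 1; all invariant factors of ∂_1 are 1 so no torsion. So H_0 ≅ Z.
rank ∂_1 = 3, rank ∂_2 = 3 ⇒ b_1 = 6 − 3 − 3 = 0; all invariant factors of ∂_2 are 1 so no torsion. So H_1 ≅ 0.
rank ∂_2 = 3, rank ∂_3 = 1 ⇒ b_2 = 4 − 3 − 1 = 0; all invariant factors of ∂_3 are 1 so no torsion. So H_2 ≅ 0.
rank ∂_3 = 1, rank ∂_4 = 0 ⇒ b_3 = 1 − 1 − 0 = 0. So H_3 ≅ 0.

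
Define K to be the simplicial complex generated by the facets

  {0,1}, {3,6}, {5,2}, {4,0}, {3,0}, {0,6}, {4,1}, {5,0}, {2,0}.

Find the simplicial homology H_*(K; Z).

Order the vertices as 0 < 1 < 2 < 3 < 4 < 5 < 6. Listing each simplex with vertices in this order, K has dimension 1 with simplices:

  0-simplices (7): [0], [1], [2], [3], [4], [5], [6]
  1-simplices (9): [0,1], [0,2], [0,3], [0,4], [0,5], [0,6], [1,4], [2,5], [3,6]

Hence C_0 ≅ Z^7, C_1 ≅ Z^9.

∂_1: C_1 → C_0 maps an edge to its endpoints' difference, ∂[p,q] = q − p.
The 7×9 boundary matrix has rank 6 and Smith normal form diag(1,1,1,1,1,1).

Now H_k = ker ∂_k / im ∂_{k+1}, so:

  H_0: rank C_0 − rank ∂_1 = 7 − 6 = 1, and the invariant factors of ∂_1 are all 1, so H_0 ≅ Z.
  H_1: rank ker ∂_1 − rank ∂_2 = (9 − 6) − 0 = 3, and there is no ∂_2, so H_1 ≅ Z^3.

H_0 = Z,  H_1 = Z^3.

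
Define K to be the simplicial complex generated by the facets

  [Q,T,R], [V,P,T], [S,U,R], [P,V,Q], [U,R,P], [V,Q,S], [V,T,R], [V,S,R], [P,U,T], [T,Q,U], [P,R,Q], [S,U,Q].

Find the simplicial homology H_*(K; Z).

Take the total order P < Q < R < S < T < U < V on the vertex set. Then K (dimension 2) consists of the simplices:

  0-simplices (7): P, Q, R, S, T, U, V
  1-simplices (18): PQ, PR, PT, PU, PV, QR, QS, QT, QU, QV, RS, RT, RU, RV, SU, SV, TU, TV
  2-simplices (12): PQR, PQV, PRU, PTU, PTV, QRT, QSU, QSV, QTU, RSU, RSV, RTV

so the chain groups are C_0 ≅ Z^7, C_1 ≅ Z^18, C_2 ≅ Z^12.

∂_1: C_1 → C_0 is given by ∂[p,q] = [q] − [p]. For instance
  ∂TV = V − T.
The resulting 7×18 matrix has rank 6, and its Smith normal form has invariant factors (1,1,1,1,1,1).

∂_2: C_2 → C_1 maps a triangle to the signed sum of its edges. For instance
  ∂PQV = QV − PV + PQ,
  ∂RSU = SU − RU + RS.
This gives a 18×12 integer matrix of rank 12; reducing to Smith normal form yields diagonal entries (1,1,1,1,1,1,1,1,1,1,1,2).

Computing H_k = (kernel of ∂_k) / (image of ∂_{k+1}):

  H_0: rank C_0 − rank ∂_1 = 7 − 6 = 1, and the invariant factors of ∂_1 are all 1, so H_0 ≅ Z.
  H_1: rank ker ∂_1 − rank ∂_2 = (18 − 6) − 12 = 0, and ∂_2 has invariant factor 2 > 1, so H_1 ≅ Z/2.
  H_2: rank ker ∂_2 − rank ∂_3 = (12 − 12) − 0 = 0, and there is no ∂_3, so H_2 ≅ 0.

H_0 ≅ Z,  H_1 ≅ Z/2,  H_2 = 0.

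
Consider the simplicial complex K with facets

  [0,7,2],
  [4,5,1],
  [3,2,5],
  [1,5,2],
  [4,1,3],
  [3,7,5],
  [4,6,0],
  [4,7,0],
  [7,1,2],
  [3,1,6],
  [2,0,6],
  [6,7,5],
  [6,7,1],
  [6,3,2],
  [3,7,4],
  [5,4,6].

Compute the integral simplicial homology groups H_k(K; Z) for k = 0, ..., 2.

H_0 ≅ Z,  H_1 ≅ Z^2,  H_2 ≅ Z.

K has 8 vertices, 24 edges, 16 triangles.
rank ∂_0 = 0, rank ∂_1 = 7 ⇒ b_0 = 8 − 0 − 7 = 1; all invariant factors of ∂_1 are 1 so no torsion. So H_0 = Z.
rank ∂_1 = 7, rank ∂_2 = 15 ⇒ b_1 = 24 − 7 − 15 = 2; all invariant factors of ∂_2 are 1 so no torsion. So H_1 = Z^2.
rank ∂_2 = 15, rank ∂_3 = 0 ⇒ b_2 = 16 − 15 − 0 = 1. So H_2 = Z.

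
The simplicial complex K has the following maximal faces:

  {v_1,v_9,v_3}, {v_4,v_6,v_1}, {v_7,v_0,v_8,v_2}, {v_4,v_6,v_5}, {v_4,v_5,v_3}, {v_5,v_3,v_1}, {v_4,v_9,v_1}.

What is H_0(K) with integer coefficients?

Take the total order v_0 < v_1 < v_2 < v_3 < v_4 < v_5 < v_6 < v_7 < v_8 < v_9 on the vertex set. Then K (dimension 3) consists of the simplices:

  0-simplices (10): [v_0], [v_1], [v_2], [v_3], [v_4], [v_5], [v_6], [v_7], [v_8], [v_9]
  1-simplices (18): (18 of them)
  2-simplices (10): [v_0,v_2,v_7], [v_0,v_2,v_8], [v_0,v_7,v_8], [v_1,v_3,v_5], [v_1,v_3,v_9], [v_1,v_4,v_6], [v_1,v_4,v_9], [v_2,v_7,v_8], [v_3,v_4,v_5], [v_4,v_5,v_6]
  3-simplices (1): [v_0,v_2,v_7,v_8]

giving chain groups C_0 ≅ Z^10, C_1 ≅ Z^18, C_2 ≅ Z^10, C_3 ≅ Z^1.

∂_1: C_1 → C_0 maps an edge to its endpoints' difference, ∂[p,q] = q − p. For instance
  ∂[v_4,v_5] = [v_5] − [v_4].
This gives a 10×18 integer matrix of rank 8; reducing to Smith normal form yields diagonal entries (1,1,1,1,1,1,1,1).

∂_2: C_2 → C_1 acts by ∂[p,q,r] = [q,r] − [p,r] + [p,q]. For instance
  ∂[v_1,v_3,v_9] = [v_3,v_9] − [v_1,v_9] + [v_1,v_3],
  ∂[v_4,v_5,v_6] = [v_5,v_6] − [v_4,v_6] + [v_4,v_5].
The resulting 18×10 matrix has rank 9, and its Smith normal form has invariant factors (1,1,1,1,1,1,1,1,1).

∂_3: C_3 → C_2 sends each 3-simplex σ to the alternating sum Σ_i (−1)^i (σ with its i-th vertex removed). For instance
  ∂[v_0,v_2,v_7,v_8] = [v_2,v_7,v_8] − [v_0,v_7,v_8] + [v_0,v_2,v_8] − [v_0,v_2,v_7].
As a 10×1 matrix over Z this has rank 1, with invariant factors (1).

From H_k ≅ ker(∂_k) / im(∂_{k+1}) we obtain:

  H_0: rank C_0 − rank ∂_1 = 10 − 8 = 2, and the invariant factors of ∂_1 are all 1, so H_0 ≅ Z^2.

H_0 = Z^2.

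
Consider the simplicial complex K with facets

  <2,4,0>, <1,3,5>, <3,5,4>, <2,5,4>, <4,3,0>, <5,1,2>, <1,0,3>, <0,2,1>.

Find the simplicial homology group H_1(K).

H_1 ≅ 0.

Order the vertices as 0 < 1 < 2 < 3 < 4 < 5. Listing each simplex with vertices in this order, K has dimension 2 with simplices:

  0-simplices (6): [0], [1], [2], [3], [4], [5]
  1-simplices (12): [0,1], [0,2], [0,3], [0,4], [1,2], [1,3], [1,5], [2,4], [2,5], [3,4], [3,5], [4,5]
  2-simplices (8): [0,1,2], [0,1,3], [0,2,4], [0,3,4], [1,2,5], [1,3,5], [2,4,5], [3,4,5]

giving chain groups C_0 ≅ Z^6, C_1 ≅ Z^12, C_2 ≅ Z^8.

Boundary ∂_1: C_1 → C_0 is given by ∂[p,q] = [q] − [p]. For instance
  ∂[0,2] = [2] − [0].
The resulting 6×12 matrix has rank 5, and its Smith normal form has invariant factors (1,1,1,1,1).

The boundary map ∂_2: C_2 → C_1 acts by ∂[p,q,r] = [q,r] − [p,r] + [p,q]. For instance
  ∂[1,2,5] = [2,5] − [1,5] + [1,2],
  ∂[0,3,4] = [3,4] − [0,4] + [0,3].
The 12×8 boundary matrix has rank 7 and Smith normal form diag(1,1,1,1,1,1,1).

Now H_k = ker ∂_k / im ∂_{k+1}, so:

  H_1: rank ker ∂_1 − rank ∂_2 = (12 − 5) − 7 = 0, and the invariant factors of ∂_2 are all 1, so H_1 ≅ 0.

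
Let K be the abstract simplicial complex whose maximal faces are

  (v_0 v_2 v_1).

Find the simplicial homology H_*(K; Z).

Take the total order v_0 < v_1 < v_2 on the vertex set. Then K (dimension 2) consists of the simplices:

  0-simplices (3): [v_0], [v_1], [v_2]
  1-simplices (3): [v_0,v_1], [v_0,v_2], [v_1,v_2]
  2-simplices (1): [v_0,v_1,v_2]

so the chain groups are C_0 ≅ Z^3, C_1 ≅ Z^3, C_2 ≅ Z^1.

The boundary map ∂_1: C_1 → C_0 is given by ∂[p,q] = [q] − [p]. For instance
  ∂[v_0,v_2] = [v_2] − [v_0].
The 3×3 boundary matrix has rank 2 and Smith normal form diag(1,1).

Boundary ∂_2: C_2 → C_1 sends each 2-simplex [p,q,r] to [q,r] − [p,r] + [p,q]. For instance
  ∂[v_0,v_1,v_2] = [v_1,v_2] − [v_0,v_2] + [v_0,v_1].
As a 3×1 matrix over Z this has rank 1, with invariant factors (1).

Now H_k = ker ∂_k / im ∂_{k+1}, so:

  H_0: rank C_0 − rank ∂_1 = 3 − 2 = 1, and the invariant factors of ∂_1 are all 1, so H_0 ≅ Z.
  H_1: rank ker ∂_1 − rank ∂_2 = (3 − 2) − 1 = 0, and the invariant factors of ∂_2 are all 1, so H_1 ≅ 0.
  H_2: rank ker ∂_2 − rank ∂_3 = (1 − 1) − 0 = 0, and there is no ∂_3, so H_2 ≅ 0.

H_0 = Z,  H_1 = 0,  H_2 = 0.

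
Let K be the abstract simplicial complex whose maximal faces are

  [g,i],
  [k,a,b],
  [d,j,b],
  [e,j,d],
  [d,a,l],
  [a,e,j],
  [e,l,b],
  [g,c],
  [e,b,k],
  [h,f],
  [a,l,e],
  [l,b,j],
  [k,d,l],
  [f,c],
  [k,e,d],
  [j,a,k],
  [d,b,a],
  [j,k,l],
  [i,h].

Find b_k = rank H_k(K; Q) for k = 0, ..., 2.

b_0 = 2, b_1 = 3, b_2 = 1.

Fix the vertex order a < b < c < d < e < f < g < h < i < j < k < l and write every simplex with vertices in increasing order. Then dim K = 2 and the simplices of K are:

  0-simplices (12): a, b, c, d, e, f, g, h, i, j, k, l
  1-simplices (26): ab, ad, ae, aj, ak, al, bd, be, bj, bk, bl, cf, cg, de, dj, dk, dl, ej, ek, el, fh, gi, hi, jk, jl, kl
  2-simplices (14): abd, abk, adl, aej, ael, ajk, bdj, bek, bel, bjl, dej, dek, dkl, jkl

so the chain groups are C_0 ≅ Z^12, C_1 ≅ Z^26, C_2 ≅ Z^14.

Boundary ∂_1: C_1 → C_0 sends each edge [p,q] (with p < q) to q − p. For instance
  ∂ab = b − a.
This gives a 12×26 integer matrix of rank 10; reducing to Smith normal form yields diagonal entries (1,1,1,1,1,1,1,1,1,1).

∂_2: C_2 → C_1 sends each 2-simplex [p,q,r] to [q,r] − [p,r] + [p,q]. For instance
  ∂adl = dl − al + ad,
  ∂jkl = kl − jl + jk.
As a 26×14 matrix over Z this has rank 13, with invariant factors (1,1,1,1,1,1,1,1,1,1,1,1,1).

From H_k ≅ ker(∂_k) / im(∂_{k+1}) we obtain:

  H_0: rank C_0 − rank ∂_1 = 12 − 10 = 2, and the invariant factors of ∂_1 are all 1, so H_0 ≅ Z^2.
  H_1: rank ker ∂_1 − rank ∂_2 = (26 − 10) − 13 = 3, and the invariant factors of ∂_2 are all 1, so H_1 ≅ Z^3.
  H_2: rank ker ∂_2 − rank ∂_3 = (14 − 13) − 0 = 1, and there is no ∂_3, so H_2 ≅ Z.

As a check, the Euler characteristic is 12 − 26 + 14 = 0, which agrees with 2 − 3 + 1 = 0.

Hence the Betti numbers are b_0 = 2, b_1 = 3, b_2 = 1.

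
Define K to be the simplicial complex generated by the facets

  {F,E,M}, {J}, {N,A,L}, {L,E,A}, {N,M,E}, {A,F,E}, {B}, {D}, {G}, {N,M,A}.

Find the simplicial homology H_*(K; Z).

Take the total order A < B < D < E < F < G < J < L < M < N on the vertex set. Then K (dimension 2) consists of the simplices:

  0-simplices (10): A, B, D, E, F, G, J, L, M, N
  1-simplices (12): AE, AF, AL, AM, AN, EF, EL, EM, EN, FM, LN, MN
  2-simplices (6): AEF, AEL, ALN, AMN, EFM, EMN

giving chain groups C_0 ≅ Z^10, C_1 ≅ Z^12, C_2 ≅ Z^6.

The boundary map ∂_1: C_1 → C_0 maps an edge to its endpoints' difference, ∂[p,q] = q − p.
As a 10×12 matrix over Z this has rank 5, with invariant factors (1,1,1,1,1).

∂_2: C_2 → C_1 acts by ∂[p,q,r] = [q,r] − [p,r] + [p,q]. For instance
  ∂ALN = LN − AN + AL,
  ∂AEL = EL − AL + AE.
As a 12×6 matrix over Z this has rank 6, with invariant factors (1,1,1,1,1,1).

Reading off H_k = ker ∂_k / im ∂_{k+1}:

  H_0: rank C_0 − rank ∂_1 = 10 − 5 = 5, and the invariant factors of ∂_1 are all 1, so H_0 = Z^5.
  H_1: rank ker ∂_1 − rank ∂_2 = (12 − 5) − 6 = 1, and the invariant factors of ∂_2 are all 1, so H_1 = Z.
  H_2: rank ker ∂_2 − rank ∂_3 = (6 − 6) − 0 = 0, and there is no ∂_3, so H_2 = 0.

As a check, the Euler characteristic is 10 − 12 + 6 = 4, which agrees with 5 − 1 + 0 = 4.
(K is a triangulation of the disjoint union of the cylinder S^1 x I and a set of 4 points.)

H_0 = Z^5,  H_1 = Z,  H_2 = 0.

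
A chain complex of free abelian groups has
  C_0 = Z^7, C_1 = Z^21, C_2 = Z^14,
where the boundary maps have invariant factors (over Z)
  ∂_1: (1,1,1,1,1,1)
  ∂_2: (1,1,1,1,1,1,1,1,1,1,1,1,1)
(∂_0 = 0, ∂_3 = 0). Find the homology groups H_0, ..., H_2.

H_0: b_0 = 7 − 0 − 6 = 1; torsion from ∂_1 factors > 1: none. So H_0 ≅ Z.
H_1: b_1 = 21 − 6 − 13 = 2; torsion from ∂_2 factors > 1: none. So H_1 ≅ Z^2.
H_2: b_2 = 14 − 13 − 0 = 1; torsion from ∂_3 factors > 1: none. So H_2 ≅ Z.

H_0 ≅ Z,  H_1 ≅ Z^2,  H_2 ≅ Z.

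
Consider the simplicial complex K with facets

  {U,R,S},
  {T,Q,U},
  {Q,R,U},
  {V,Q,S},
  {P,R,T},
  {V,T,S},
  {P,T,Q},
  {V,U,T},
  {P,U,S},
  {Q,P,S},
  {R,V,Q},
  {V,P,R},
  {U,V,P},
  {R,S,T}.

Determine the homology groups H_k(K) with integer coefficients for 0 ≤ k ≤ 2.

We work with the vertex ordering P < Q < R < S < T < U < V. The simplices of K, each written with vertices in increasing order, are:

  0-simplices (7): P, Q, R, S, T, U, V
  1-simplices (21): PQ, PR, PS, PT, PU, PV, QR, QS, QT, QU, QV, RS, RT, RU, RV, ST, SU, SV, TU, TV, UV
  2-simplices (14): PQS, PQT, PRT, PRV, PSU, PUV, QRU, QRV, QSV, QTU, RST, RSU, STV, TUV

giving chain groups C_0 ≅ Z^7, C_1 ≅ Z^21, C_2 ≅ Z^14.

Boundary ∂_1: C_1 → C_0 maps an edge to its endpoints' difference, ∂[p,q] = q − p.
The 7×21 boundary matrix has rank 6 and Smith normal form diag(1,1,1,1,1,1).

The boundary map ∂_2: C_2 → C_1 maps a triangle to the signed sum of its edges. For instance
  ∂QSV = SV − QV + QS,
  ∂RSU = SU − RU + RS.
This gives a 21×14 integer matrix of rank 13; reducing to Smith normal form yields diagonal entries (1,1,1,1,1,1,1,1,1,1,1,1,1).

Now H_k = ker ∂_k / im ∂_{k+1}, so:

  H_0: rank C_0 − rank ∂_1 = 7 − 6 = 1, and the invariant factors of ∂_1 are all 1, so H_0 = Z.
  H_1: rank ker ∂_1 − rank ∂_2 = (21 − 6) − 13 = 2, and the invariant factors of ∂_2 are all 1, so H_1 = Z^2.
  H_2: rank ker ∂_2 − rank ∂_3 = (14 − 13) − 0 = 1, and there is no ∂_3, so H_2 = Z.

As a check, the Euler characteristic is 7 − 21 + 14 = 0, which agrees with 1 − 2 + 1 = 0.

H_0 ≅ Z,  H_1 ≅ Z^2,  H_2 ≅ Z.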